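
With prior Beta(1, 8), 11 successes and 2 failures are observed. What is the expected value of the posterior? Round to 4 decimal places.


Posterior = Beta(12, 10)
E[theta] = alpha/(alpha+beta)
= 12/22 = 0.5455

0.5455


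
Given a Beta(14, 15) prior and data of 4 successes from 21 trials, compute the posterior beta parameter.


Number of failures = 21 - 4 = 17
Posterior beta = 15 + 17 = 32

32


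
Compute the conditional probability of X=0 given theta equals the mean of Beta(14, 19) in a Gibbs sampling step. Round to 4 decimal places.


Mean of Beta(14, 19) = 0.4242
P(X=0 | theta=0.4242) = 0.5758

0.5758


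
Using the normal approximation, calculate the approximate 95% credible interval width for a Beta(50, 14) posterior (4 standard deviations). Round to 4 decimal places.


Var(Beta) = 50*14/(64^2 * 65) = 0.0026
SD = 0.0513
Width ~ 4*SD = 0.2051

0.2051


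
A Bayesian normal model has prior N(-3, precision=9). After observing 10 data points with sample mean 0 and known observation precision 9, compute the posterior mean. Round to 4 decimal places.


Posterior mean = (prior_precision * prior_mean + n * data_precision * data_mean) / (prior_precision + n * data_precision)
Numerator = 9*-3 + 10*9*0 = -27
Denominator = 9 + 10*9 = 99
Posterior mean = -0.2727

-0.2727


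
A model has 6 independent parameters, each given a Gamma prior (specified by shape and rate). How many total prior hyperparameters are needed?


Each Gamma prior needs 2 hyperparameters (shape and rate).
Total = 2 * 6 = 12

12


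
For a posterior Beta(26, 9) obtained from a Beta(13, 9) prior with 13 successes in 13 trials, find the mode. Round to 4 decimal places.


Mode = (alpha - 1) / (alpha + beta - 2)
= 25 / 33
= 0.7576

0.7576


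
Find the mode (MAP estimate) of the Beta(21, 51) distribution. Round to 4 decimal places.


For Beta(a,b) with a,b > 1:
Mode = (a-1)/(a+b-2) = (21-1)/(72-2)
= 20/70 = 0.2857

0.2857


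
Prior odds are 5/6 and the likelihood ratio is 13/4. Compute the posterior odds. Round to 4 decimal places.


Posterior odds = prior odds * likelihood ratio
= (5/6) * (13/4)
= 65 / 24
= 2.7083

2.7083


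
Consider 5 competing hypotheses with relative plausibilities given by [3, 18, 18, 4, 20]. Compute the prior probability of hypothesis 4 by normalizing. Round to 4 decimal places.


Sum of weights = 3 + 18 + 18 + 4 + 20 = 63
Normalized prior for H4 = 4 / 63
= 0.0635

0.0635


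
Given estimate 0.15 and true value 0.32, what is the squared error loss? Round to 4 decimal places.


Squared error = (estimate - true)^2
Difference = -0.17
Loss = -0.17^2 = 0.0289

0.0289


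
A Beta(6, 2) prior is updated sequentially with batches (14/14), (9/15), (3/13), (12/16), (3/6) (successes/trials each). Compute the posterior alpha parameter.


Sequential conjugate updating is equivalent to a single batch update.
Total successes across all batches = 41
alpha_posterior = alpha_prior + total_successes = 6 + 41
= 47

47


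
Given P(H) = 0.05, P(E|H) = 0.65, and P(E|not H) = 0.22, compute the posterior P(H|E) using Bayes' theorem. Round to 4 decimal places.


By Bayes' theorem: P(H|E) = P(E|H)*P(H) / P(E)
P(E) = P(E|H)*P(H) + P(E|not H)*P(not H)
P(E) = 0.65*0.05 + 0.22*0.95 = 0.2415
P(H|E) = 0.65*0.05 / 0.2415 = 0.1346

0.1346


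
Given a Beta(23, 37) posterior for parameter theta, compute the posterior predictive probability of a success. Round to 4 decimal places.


For a Beta-Bernoulli model, the predictive probability is the mean:
P(success) = 23/(23+37) = 23/60 = 0.3833

0.3833


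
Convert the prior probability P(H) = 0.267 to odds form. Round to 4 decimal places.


P(not H) = 1 - 0.267 = 0.733
Odds = 0.267 / 0.733 = 0.3643

0.3643


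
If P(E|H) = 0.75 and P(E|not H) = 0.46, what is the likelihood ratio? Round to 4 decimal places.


Likelihood ratio = P(E|H) / P(E|not H)
= 0.75 / 0.46
= 1.6304

1.6304


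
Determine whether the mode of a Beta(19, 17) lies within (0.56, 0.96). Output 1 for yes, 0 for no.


First find the mode: (a-1)/(a+b-2) = 0.5294
Is 0.5294 in (0.56, 0.96)? 0

0


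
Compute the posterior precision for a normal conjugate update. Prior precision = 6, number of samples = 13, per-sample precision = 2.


tau_post = tau_0 + n * tau
= 6 + 13 * 2 = 32

32


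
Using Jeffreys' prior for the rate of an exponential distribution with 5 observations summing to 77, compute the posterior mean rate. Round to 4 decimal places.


Jeffreys' prior leads to posterior Gamma(5, 77).
Mean = 5/77 = 0.0649

0.0649


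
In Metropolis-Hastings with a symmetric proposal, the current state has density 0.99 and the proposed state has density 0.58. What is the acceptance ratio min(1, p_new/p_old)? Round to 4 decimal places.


Ratio = p_new / p_old = 0.58 / 0.99 = 0.5859
Acceptance = min(1, 0.5859) = 0.5859

0.5859


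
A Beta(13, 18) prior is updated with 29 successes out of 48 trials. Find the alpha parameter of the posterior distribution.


In the Beta-Binomial conjugate update:
alpha_post = alpha_prior + successes
= 13 + 29
= 42

42


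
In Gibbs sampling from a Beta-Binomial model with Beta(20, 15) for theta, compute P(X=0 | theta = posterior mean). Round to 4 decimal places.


Posterior mean = alpha/(alpha+beta) = 20/35 = 0.5714
P(X=0|theta=mean) = 1 - theta = 0.4286

0.4286


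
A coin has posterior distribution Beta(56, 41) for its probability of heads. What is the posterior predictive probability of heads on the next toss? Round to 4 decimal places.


Posterior predictive = E[theta] = alpha/(alpha+beta)
= 56/97
= 0.5773

0.5773


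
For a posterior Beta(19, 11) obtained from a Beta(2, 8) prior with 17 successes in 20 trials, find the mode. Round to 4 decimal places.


Mode = (alpha - 1) / (alpha + beta - 2)
= 18 / 28
= 0.6429

0.6429


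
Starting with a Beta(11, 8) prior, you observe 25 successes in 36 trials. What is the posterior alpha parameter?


For a Beta-Binomial conjugate model:
Posterior alpha = prior alpha + number of successes
= 11 + 25 = 36

36


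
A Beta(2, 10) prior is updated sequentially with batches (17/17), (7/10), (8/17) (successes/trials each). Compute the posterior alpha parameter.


Sequential conjugate updating is equivalent to a single batch update.
Total successes across all batches = 32
alpha_posterior = alpha_prior + total_successes = 2 + 32
= 34

34


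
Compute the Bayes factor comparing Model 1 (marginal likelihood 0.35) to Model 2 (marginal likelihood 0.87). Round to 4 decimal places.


BF12 = marginal likelihood of M1 / marginal likelihood of M2
= 0.35/0.87
= 0.4023

0.4023


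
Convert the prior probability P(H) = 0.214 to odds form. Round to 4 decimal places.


P(not H) = 1 - 0.214 = 0.786
Odds = 0.214 / 0.786 = 0.2723

0.2723


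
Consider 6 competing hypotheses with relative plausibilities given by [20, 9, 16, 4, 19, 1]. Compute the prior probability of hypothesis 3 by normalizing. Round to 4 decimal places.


Sum of weights = 20 + 9 + 16 + 4 + 19 + 1 = 69
Normalized prior for H3 = 16 / 69
= 0.2319

0.2319


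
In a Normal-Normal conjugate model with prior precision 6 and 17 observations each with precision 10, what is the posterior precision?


Posterior precision = prior precision + n * observation precision
= 6 + 17 * 10
= 6 + 170 = 176

176


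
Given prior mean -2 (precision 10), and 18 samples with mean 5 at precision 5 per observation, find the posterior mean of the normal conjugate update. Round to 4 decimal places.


The posterior mean is a precision-weighted average of prior and data.
Post. prec. = 10 + 90 = 100
Post. mean = (-20 + 450)/100 = 430/100 = 4.3

4.3


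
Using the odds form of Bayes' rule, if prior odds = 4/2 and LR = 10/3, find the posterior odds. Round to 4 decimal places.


Bayes' rule in odds form: posterior odds = prior odds * LR
= (4 * 10) / (2 * 3)
= 40/6 = 6.6667

6.6667


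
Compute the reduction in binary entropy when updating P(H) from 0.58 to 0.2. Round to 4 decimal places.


H_before = -p*log2(p) - (1-p)*log2(1-p) for p=0.58: 0.9815
H_after for p=0.2: 0.7219
Reduction = 0.9815 - 0.7219 = 0.2595

0.2595


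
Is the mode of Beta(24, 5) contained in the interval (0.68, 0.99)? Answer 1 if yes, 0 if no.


Mode = (a-1)/(a+b-2) = 23/27 = 0.8519
Interval: (0.68, 0.99)
Contains mode? 1

1


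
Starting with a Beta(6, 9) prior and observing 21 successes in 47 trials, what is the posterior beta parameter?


Posterior beta = prior beta + failures
Failures = 47 - 21 = 26
beta_post = 9 + 26 = 35

35


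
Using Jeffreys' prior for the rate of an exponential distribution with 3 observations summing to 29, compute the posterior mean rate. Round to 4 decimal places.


Jeffreys' prior leads to posterior Gamma(3, 29).
Mean = 3/29 = 0.1034

0.1034


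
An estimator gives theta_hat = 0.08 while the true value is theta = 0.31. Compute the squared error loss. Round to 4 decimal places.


The squared error loss is (theta_hat - theta)^2
= (0.08 - 0.31)^2
= (-0.23)^2 = 0.0529

0.0529


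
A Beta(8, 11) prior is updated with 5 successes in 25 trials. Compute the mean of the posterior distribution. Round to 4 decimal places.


After update: Beta(13, 31)
Mean = 13 / (13 + 31) = 13 / 44
= 0.2955

0.2955


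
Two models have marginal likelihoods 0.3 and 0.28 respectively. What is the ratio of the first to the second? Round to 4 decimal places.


Evidence ratio = 0.3 / 0.28
= 1.0714

1.0714


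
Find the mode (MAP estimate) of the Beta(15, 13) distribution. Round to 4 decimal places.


For Beta(a,b) with a,b > 1:
Mode = (a-1)/(a+b-2) = (15-1)/(28-2)
= 14/26 = 0.5385

0.5385


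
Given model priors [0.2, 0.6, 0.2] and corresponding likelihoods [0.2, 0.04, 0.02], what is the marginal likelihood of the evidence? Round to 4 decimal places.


P(E) = sum_i P(M_i) P(E|M_i)
= 0.04 + 0.024 + 0.004
= 0.068

0.068


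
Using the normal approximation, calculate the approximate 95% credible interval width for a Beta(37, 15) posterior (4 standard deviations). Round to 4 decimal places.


Var(Beta) = 37*15/(52^2 * 53) = 0.0039
SD = 0.0622
Width ~ 4*SD = 0.2489

0.2489


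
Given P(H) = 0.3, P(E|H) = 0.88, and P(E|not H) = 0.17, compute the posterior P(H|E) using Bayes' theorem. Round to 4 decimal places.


By Bayes' theorem: P(H|E) = P(E|H)*P(H) / P(E)
P(E) = P(E|H)*P(H) + P(E|not H)*P(not H)
P(E) = 0.88*0.3 + 0.17*0.7 = 0.383
P(H|E) = 0.88*0.3 / 0.383 = 0.6893

0.6893


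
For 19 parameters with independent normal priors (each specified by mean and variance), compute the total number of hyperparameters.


A normal prior has 2 hyperparameters per parameter.
Total = 19 * 2 = 38

38


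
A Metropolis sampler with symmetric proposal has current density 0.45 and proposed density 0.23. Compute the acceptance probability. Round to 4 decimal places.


For symmetric proposals, acceptance = min(1, pi(x*)/pi(x))
= min(1, 0.23/0.45)
= min(1, 0.5111) = 0.5111

0.5111


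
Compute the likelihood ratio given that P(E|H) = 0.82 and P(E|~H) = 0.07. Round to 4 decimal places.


LR = P(E|H) / P(E|~H)
= 0.82 / 0.07 = 11.7143

11.7143


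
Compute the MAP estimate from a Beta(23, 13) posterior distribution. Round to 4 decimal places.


MAP = mode of Beta distribution
= (alpha - 1)/(alpha + beta - 2)
= (23-1)/(23+13-2)
= 22/34 = 0.6471

0.6471


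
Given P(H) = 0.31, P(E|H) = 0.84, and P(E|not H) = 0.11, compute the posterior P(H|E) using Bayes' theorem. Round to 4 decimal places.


By Bayes' theorem: P(H|E) = P(E|H)*P(H) / P(E)
P(E) = P(E|H)*P(H) + P(E|not H)*P(not H)
P(E) = 0.84*0.31 + 0.11*0.69 = 0.3363
P(H|E) = 0.84*0.31 / 0.3363 = 0.7743

0.7743


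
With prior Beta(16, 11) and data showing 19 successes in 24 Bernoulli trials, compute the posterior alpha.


Conjugate update: alpha_posterior = alpha_prior + k
= 16 + 19 = 35

35


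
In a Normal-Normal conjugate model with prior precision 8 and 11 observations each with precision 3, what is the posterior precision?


Posterior precision = prior precision + n * observation precision
= 8 + 11 * 3
= 8 + 33 = 41

41


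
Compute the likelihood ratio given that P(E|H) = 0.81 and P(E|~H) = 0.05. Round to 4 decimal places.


LR = P(E|H) / P(E|~H)
= 0.81 / 0.05 = 16.2

16.2


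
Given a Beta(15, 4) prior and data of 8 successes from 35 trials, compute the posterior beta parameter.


Number of failures = 35 - 8 = 27
Posterior beta = 4 + 27 = 31

31


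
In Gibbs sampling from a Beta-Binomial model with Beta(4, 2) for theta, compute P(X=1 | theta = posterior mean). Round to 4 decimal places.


Posterior mean = alpha/(alpha+beta) = 4/6 = 0.6667
P(X=1|theta=mean) = theta = 0.6667

0.6667


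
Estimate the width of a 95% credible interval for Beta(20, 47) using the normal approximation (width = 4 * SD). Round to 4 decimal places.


For Beta(a,b): Var = ab/((a+b)^2(a+b+1))
Var = 0.0031, SD = 0.0555
Approximate 95% CI width = 4 * 0.0555 = 0.222

0.222


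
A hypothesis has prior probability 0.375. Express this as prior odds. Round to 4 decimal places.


Odds = P(H) / P(not H) = 0.375 / 0.625
= 0.6

0.6


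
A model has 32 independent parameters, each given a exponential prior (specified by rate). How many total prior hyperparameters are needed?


Each exponential prior needs 1 hyperparameter (rate).
Total = 1 * 32 = 32

32


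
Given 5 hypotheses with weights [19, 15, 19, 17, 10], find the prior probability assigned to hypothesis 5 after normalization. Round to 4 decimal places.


To normalize, divide each weight by the sum of all weights.
Sum = 80
Prior(H5) = 10/80 = 0.125

0.125


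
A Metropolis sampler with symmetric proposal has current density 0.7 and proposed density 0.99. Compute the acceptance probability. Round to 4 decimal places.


For symmetric proposals, acceptance = min(1, pi(x*)/pi(x))
= min(1, 0.99/0.7)
= min(1, 1.4143) = 1.0

1.0


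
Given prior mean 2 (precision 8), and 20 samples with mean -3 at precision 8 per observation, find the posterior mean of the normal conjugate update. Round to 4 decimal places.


The posterior mean is a precision-weighted average of prior and data.
Post. prec. = 8 + 160 = 168
Post. mean = (16 + -480)/168 = -464/168 = -2.7619

-2.7619


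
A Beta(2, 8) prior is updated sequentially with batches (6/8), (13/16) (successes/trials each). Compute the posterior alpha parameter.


Sequential conjugate updating is equivalent to a single batch update.
Total successes across all batches = 19
alpha_posterior = alpha_prior + total_successes = 2 + 19
= 21

21


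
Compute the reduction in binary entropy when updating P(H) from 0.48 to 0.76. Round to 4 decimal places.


H_before = -p*log2(p) - (1-p)*log2(1-p) for p=0.48: 0.9988
H_after for p=0.76: 0.795
Reduction = 0.9988 - 0.795 = 0.2038

0.2038


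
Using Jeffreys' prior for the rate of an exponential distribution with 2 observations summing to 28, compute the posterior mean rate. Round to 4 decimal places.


Jeffreys' prior leads to posterior Gamma(2, 28).
Mean = 2/28 = 0.0714

0.0714


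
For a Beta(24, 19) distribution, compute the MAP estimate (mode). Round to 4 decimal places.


MAP = mode = (a-1)/(a+b-2)
= (24-1)/(24+19-2)
= 23/41 = 0.561

0.561


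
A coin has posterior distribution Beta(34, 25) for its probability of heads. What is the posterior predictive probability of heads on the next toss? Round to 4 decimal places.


Posterior predictive = E[theta] = alpha/(alpha+beta)
= 34/59
= 0.5763

0.5763


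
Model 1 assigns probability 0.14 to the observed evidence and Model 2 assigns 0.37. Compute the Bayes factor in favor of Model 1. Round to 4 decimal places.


BF = P(data|M1) / P(data|M2)
= 0.14 / 0.37 = 0.3784

0.3784


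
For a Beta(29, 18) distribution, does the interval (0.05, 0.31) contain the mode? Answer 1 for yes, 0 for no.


Mode of Beta(a,b) = (a-1)/(a+b-2)
= (29-1)/(29+18-2) = 0.6222
Check: 0.05 <= 0.6222 <= 0.31?
Result: 0

0


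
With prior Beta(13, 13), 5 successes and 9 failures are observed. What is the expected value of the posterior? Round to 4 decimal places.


Posterior = Beta(18, 22)
E[theta] = alpha/(alpha+beta)
= 18/40 = 0.45

0.45


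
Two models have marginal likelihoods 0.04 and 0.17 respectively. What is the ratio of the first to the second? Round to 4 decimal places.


Evidence ratio = 0.04 / 0.17
= 0.2353

0.2353


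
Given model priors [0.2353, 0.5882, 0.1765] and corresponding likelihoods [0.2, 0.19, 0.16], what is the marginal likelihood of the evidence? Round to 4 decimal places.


P(E) = sum_i P(M_i) P(E|M_i)
= 0.0471 + 0.1118 + 0.0282
= 0.1871

0.1871


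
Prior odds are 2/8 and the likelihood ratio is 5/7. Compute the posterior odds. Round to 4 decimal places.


Posterior odds = prior odds * likelihood ratio
= (2/8) * (5/7)
= 10 / 56
= 0.1786

0.1786


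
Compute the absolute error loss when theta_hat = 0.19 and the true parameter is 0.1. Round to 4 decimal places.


L = |theta_hat - theta_true|
= |0.19 - 0.1| = 0.09

0.09


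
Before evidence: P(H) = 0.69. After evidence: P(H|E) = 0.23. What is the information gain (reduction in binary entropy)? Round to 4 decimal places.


Prior entropy = 0.8932
Posterior entropy = 0.778
Information gain = 0.8932 - 0.778 = 0.1152

0.1152


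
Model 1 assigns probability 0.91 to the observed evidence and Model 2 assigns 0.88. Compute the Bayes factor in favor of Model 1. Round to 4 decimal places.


BF = P(data|M1) / P(data|M2)
= 0.91 / 0.88 = 1.0341

1.0341


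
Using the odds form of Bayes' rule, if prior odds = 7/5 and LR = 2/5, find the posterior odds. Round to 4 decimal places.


Bayes' rule in odds form: posterior odds = prior odds * LR
= (7 * 2) / (5 * 5)
= 14/25 = 0.56

0.56


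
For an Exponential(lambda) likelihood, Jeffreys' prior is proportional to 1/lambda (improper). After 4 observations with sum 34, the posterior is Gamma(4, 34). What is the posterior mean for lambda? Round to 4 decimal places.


Posterior = Gamma(n, sum_x) = Gamma(4, 34)
Posterior mean = shape/rate = 4/34
= 0.1176

0.1176


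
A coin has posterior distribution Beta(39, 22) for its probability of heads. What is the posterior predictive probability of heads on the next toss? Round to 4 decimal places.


Posterior predictive = E[theta] = alpha/(alpha+beta)
= 39/61
= 0.6393

0.6393


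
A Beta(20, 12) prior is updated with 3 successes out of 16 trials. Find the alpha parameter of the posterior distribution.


In the Beta-Binomial conjugate update:
alpha_post = alpha_prior + successes
= 20 + 3
= 23

23


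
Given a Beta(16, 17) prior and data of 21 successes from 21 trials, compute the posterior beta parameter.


Number of failures = 21 - 21 = 0
Posterior beta = 17 + 0 = 17

17


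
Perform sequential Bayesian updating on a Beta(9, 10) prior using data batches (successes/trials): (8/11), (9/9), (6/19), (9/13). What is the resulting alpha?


Accumulate successes: 32
Posterior alpha = prior alpha + sum of successes
= 9 + 32 = 41

41


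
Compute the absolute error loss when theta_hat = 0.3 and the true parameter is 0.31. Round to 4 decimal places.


L = |theta_hat - theta_true|
= |0.3 - 0.31| = 0.01

0.01


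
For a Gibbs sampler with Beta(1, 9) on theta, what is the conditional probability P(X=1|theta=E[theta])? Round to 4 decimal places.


E[theta] = 1/(1+9) = 0.1
P(X=1|theta) = theta = 0.1

0.1


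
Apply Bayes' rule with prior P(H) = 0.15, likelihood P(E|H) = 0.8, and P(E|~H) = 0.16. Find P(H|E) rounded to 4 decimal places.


Step 1: Compute marginal P(E) = P(E|H)P(H) + P(E|~H)P(~H)
= 0.8*0.15 + 0.16*0.85 = 0.256
Step 2: P(H|E) = P(E|H)P(H)/P(E) = 0.12/0.256
= 0.4688

0.4688


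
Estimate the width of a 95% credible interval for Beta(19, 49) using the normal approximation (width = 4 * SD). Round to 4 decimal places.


For Beta(a,b): Var = ab/((a+b)^2(a+b+1))
Var = 0.0029, SD = 0.054
Approximate 95% CI width = 4 * 0.054 = 0.2161

0.2161


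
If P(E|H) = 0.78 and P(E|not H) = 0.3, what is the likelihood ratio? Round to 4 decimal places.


Likelihood ratio = P(E|H) / P(E|not H)
= 0.78 / 0.3
= 2.6

2.6


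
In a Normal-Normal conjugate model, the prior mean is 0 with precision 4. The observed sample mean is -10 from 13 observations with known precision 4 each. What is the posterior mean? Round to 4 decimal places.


Posterior precision = tau0 + n*tau = 4 + 13*4 = 56
Posterior mean = (tau0*mu0 + n*tau*xbar) / posterior_precision
= (4*0 + 13*4*-10) / 56
= -520 / 56 = -9.2857

-9.2857


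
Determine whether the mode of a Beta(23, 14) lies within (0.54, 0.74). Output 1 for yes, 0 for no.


First find the mode: (a-1)/(a+b-2) = 0.6286
Is 0.6286 in (0.54, 0.74)? 1

1


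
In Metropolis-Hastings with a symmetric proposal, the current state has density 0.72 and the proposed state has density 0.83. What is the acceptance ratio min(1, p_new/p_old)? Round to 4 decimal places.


Ratio = p_new / p_old = 0.83 / 0.72 = 1.1528
Acceptance = min(1, 1.1528) = 1.0

1.0


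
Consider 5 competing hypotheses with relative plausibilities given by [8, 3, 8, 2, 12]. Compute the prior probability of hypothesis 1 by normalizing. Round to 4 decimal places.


Sum of weights = 8 + 3 + 8 + 2 + 12 = 33
Normalized prior for H1 = 8 / 33
= 0.2424

0.2424


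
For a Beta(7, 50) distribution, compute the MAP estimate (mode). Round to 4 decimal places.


MAP = mode = (a-1)/(a+b-2)
= (7-1)/(7+50-2)
= 6/55 = 0.1091

0.1091


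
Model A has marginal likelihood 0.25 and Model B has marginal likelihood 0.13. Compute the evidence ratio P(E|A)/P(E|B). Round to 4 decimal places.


Evidence ratio = P(E|A) / P(E|B)
= 0.25 / 0.13
= 1.9231

1.9231


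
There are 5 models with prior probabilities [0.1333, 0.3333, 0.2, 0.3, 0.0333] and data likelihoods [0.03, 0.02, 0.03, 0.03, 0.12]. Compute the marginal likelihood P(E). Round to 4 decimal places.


P(E) = sum over models of P(M_i) * P(E|M_i)
= 0.1333*0.03 + 0.3333*0.02 + 0.2*0.03 + 0.3*0.03 + 0.0333*0.12
= 0.0297

0.0297


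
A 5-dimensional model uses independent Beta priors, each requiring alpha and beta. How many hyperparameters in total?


Per parameter: 2 (alpha and beta).
Total = 5 * 2 = 10

10


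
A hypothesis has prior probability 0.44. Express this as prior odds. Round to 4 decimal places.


Odds = P(H) / P(not H) = 0.44 / 0.56
= 0.7857

0.7857


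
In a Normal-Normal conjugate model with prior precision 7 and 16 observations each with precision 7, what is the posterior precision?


Posterior precision = prior precision + n * observation precision
= 7 + 16 * 7
= 7 + 112 = 119

119


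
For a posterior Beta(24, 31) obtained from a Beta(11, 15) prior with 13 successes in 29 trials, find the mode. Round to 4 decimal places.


Mode = (alpha - 1) / (alpha + beta - 2)
= 23 / 53
= 0.434

0.434


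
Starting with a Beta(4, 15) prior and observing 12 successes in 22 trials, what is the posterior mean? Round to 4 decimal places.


Posterior parameters: alpha = 4 + 12 = 16
beta = 15 + 10 = 25
Posterior mean = alpha / (alpha + beta) = 16 / 41
= 0.3902

0.3902


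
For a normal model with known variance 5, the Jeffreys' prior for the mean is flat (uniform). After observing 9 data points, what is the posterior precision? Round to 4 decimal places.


Jeffreys' prior for normal mean (known variance) is flat.
Prior precision = 0.
Posterior precision = prior_prec + n/sigma^2 = 0 + 9/5
= 1.8

1.8


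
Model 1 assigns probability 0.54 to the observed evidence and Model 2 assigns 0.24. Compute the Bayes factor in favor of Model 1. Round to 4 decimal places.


BF = P(data|M1) / P(data|M2)
= 0.54 / 0.24 = 2.25

2.25


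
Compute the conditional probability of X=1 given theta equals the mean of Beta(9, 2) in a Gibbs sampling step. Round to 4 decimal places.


Mean of Beta(9, 2) = 0.8182
P(X=1 | theta=0.8182) = 0.8182

0.8182


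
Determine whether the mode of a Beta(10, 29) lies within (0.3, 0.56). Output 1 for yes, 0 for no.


First find the mode: (a-1)/(a+b-2) = 0.2432
Is 0.2432 in (0.3, 0.56)? 0

0


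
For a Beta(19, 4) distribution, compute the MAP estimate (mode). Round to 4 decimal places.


MAP = mode = (a-1)/(a+b-2)
= (19-1)/(19+4-2)
= 18/21 = 0.8571

0.8571


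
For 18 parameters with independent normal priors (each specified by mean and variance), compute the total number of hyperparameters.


A normal prior has 2 hyperparameters per parameter.
Total = 18 * 2 = 36

36


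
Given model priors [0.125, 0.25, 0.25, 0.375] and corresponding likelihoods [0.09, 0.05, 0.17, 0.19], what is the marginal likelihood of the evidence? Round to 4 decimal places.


P(E) = sum_i P(M_i) P(E|M_i)
= 0.0112 + 0.0125 + 0.0425 + 0.0713
= 0.1375

0.1375


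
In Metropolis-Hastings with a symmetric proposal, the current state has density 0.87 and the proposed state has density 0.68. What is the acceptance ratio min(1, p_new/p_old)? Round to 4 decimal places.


Ratio = p_new / p_old = 0.68 / 0.87 = 0.7816
Acceptance = min(1, 0.7816) = 0.7816

0.7816


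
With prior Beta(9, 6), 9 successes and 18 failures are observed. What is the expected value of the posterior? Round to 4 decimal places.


Posterior = Beta(18, 24)
E[theta] = alpha/(alpha+beta)
= 18/42 = 0.4286

0.4286


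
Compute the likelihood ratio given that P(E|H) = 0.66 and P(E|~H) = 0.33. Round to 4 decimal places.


LR = P(E|H) / P(E|~H)
= 0.66 / 0.33 = 2.0

2.0


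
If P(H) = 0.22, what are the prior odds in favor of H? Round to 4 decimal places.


Prior odds = P(H) / (1 - P(H))
= 0.22 / 0.78
= 0.2821

0.2821


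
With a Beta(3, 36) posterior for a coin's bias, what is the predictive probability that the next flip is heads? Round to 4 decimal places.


The predictive probability equals the posterior mean.
P(next = heads) = alpha / (alpha + beta)
= 3 / 39 = 0.0769

0.0769


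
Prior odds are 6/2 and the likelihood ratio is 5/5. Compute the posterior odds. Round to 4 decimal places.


Posterior odds = prior odds * likelihood ratio
= (6/2) * (5/5)
= 30 / 10
= 3.0

3.0


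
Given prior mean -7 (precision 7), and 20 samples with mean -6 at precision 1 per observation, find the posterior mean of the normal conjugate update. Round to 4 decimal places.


The posterior mean is a precision-weighted average of prior and data.
Post. prec. = 7 + 20 = 27
Post. mean = (-49 + -120)/27 = -169/27 = -6.2593

-6.2593


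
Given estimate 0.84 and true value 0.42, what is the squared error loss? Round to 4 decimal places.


Squared error = (estimate - true)^2
Difference = 0.42
Loss = 0.42^2 = 0.1764

0.1764


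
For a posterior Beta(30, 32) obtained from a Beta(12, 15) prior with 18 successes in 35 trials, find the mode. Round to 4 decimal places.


Mode = (alpha - 1) / (alpha + beta - 2)
= 29 / 60
= 0.4833

0.4833


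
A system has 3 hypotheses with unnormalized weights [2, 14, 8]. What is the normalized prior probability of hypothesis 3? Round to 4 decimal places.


The normalized prior is the weight divided by the total.
Total weight = 24
P(H3) = 8 / 24 = 0.3333

0.3333


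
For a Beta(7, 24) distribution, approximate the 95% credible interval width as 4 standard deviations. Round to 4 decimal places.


Variance of Beta(a,b) = ab / ((a+b)^2 * (a+b+1))
= 7*24 / ((31)^2 * 32)
= 0.0055
SD = sqrt(0.0055) = 0.0739
Width = 4 * SD = 0.2957

0.2957


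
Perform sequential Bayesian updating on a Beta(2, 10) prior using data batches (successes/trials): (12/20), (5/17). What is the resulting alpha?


Accumulate successes: 17
Posterior alpha = prior alpha + sum of successes
= 2 + 17 = 19

19


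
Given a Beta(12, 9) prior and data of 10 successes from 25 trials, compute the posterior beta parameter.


Number of failures = 25 - 10 = 15
Posterior beta = 9 + 15 = 24

24


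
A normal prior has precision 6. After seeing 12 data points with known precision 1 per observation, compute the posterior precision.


In the conjugate normal model, precisions add:
tau_posterior = tau_prior + n * tau_data
= 6 + 12*1 = 18

18


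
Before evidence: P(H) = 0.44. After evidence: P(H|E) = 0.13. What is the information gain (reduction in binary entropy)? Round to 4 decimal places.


Prior entropy = 0.9896
Posterior entropy = 0.5574
Information gain = 0.9896 - 0.5574 = 0.4321

0.4321


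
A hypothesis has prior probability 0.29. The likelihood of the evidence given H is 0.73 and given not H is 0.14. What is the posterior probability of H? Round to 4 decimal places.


Using Bayes' theorem:
P(E) = 0.29 * 0.73 + 0.71 * 0.14
P(E) = 0.3111
P(H|E) = (0.29 * 0.73) / 0.3111 = 0.6805

0.6805


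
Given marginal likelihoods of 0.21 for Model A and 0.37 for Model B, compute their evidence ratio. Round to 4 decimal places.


Ratio = ML(A) / ML(B) = 0.21/0.37
= 0.5676

0.5676


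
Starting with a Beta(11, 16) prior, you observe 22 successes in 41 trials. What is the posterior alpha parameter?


For a Beta-Binomial conjugate model:
Posterior alpha = prior alpha + number of successes
= 11 + 22 = 33

33


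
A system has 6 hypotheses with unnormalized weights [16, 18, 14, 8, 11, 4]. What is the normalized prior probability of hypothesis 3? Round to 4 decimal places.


The normalized prior is the weight divided by the total.
Total weight = 71
P(H3) = 14 / 71 = 0.1972

0.1972


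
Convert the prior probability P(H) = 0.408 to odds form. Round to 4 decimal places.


P(not H) = 1 - 0.408 = 0.592
Odds = 0.408 / 0.592 = 0.6892

0.6892


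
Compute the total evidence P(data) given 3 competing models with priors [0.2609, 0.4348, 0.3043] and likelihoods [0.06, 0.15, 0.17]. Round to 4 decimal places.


Marginal likelihood = sum P(model_i) * P(data|model_i)
Model 1: 0.2609 * 0.06 = 0.0157
Model 2: 0.4348 * 0.15 = 0.0652
Model 3: 0.3043 * 0.17 = 0.0517
Total = 0.1326

0.1326


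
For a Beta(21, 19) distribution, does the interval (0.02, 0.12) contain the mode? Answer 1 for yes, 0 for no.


Mode of Beta(a,b) = (a-1)/(a+b-2)
= (21-1)/(21+19-2) = 0.5263
Check: 0.02 <= 0.5263 <= 0.12?
Result: 0

0


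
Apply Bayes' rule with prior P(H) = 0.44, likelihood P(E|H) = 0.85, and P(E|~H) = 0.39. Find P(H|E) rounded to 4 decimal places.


Step 1: Compute marginal P(E) = P(E|H)P(H) + P(E|~H)P(~H)
= 0.85*0.44 + 0.39*0.56 = 0.5924
Step 2: P(H|E) = P(E|H)P(H)/P(E) = 0.374/0.5924
= 0.6313

0.6313


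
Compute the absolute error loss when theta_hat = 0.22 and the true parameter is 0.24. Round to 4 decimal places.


L = |theta_hat - theta_true|
= |0.22 - 0.24| = 0.02

0.02


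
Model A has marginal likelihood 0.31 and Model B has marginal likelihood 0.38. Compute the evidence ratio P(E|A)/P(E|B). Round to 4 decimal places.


Evidence ratio = P(E|A) / P(E|B)
= 0.31 / 0.38
= 0.8158

0.8158


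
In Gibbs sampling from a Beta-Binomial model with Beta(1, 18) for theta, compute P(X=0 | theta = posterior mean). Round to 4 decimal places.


Posterior mean = alpha/(alpha+beta) = 1/19 = 0.0526
P(X=0|theta=mean) = 1 - theta = 0.9474

0.9474


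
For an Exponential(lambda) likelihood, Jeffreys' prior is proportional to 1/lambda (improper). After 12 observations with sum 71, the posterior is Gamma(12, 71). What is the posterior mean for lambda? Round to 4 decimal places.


Posterior = Gamma(n, sum_x) = Gamma(12, 71)
Posterior mean = shape/rate = 12/71
= 0.169

0.169


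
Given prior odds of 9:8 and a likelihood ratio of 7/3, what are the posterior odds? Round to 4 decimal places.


Posterior odds = prior odds * LR
Prior odds = 9/8 = 1.125
LR = 7/3 = 2.3333
Posterior odds = 1.125 * 2.3333 = 2.625

2.625


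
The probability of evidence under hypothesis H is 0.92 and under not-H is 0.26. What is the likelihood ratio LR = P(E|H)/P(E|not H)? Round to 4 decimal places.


LR = 0.92 / 0.26
= 3.5385

3.5385


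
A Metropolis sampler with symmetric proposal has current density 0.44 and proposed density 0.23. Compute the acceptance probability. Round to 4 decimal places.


For symmetric proposals, acceptance = min(1, pi(x*)/pi(x))
= min(1, 0.23/0.44)
= min(1, 0.5227) = 0.5227

0.5227


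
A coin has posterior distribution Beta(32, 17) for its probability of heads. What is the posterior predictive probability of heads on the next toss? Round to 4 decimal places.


Posterior predictive = E[theta] = alpha/(alpha+beta)
= 32/49
= 0.6531

0.6531


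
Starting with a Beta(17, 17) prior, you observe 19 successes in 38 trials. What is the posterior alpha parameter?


For a Beta-Binomial conjugate model:
Posterior alpha = prior alpha + number of successes
= 17 + 19 = 36

36


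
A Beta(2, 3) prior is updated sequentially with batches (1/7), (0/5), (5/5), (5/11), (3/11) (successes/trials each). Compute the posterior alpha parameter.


Sequential conjugate updating is equivalent to a single batch update.
Total successes across all batches = 14
alpha_posterior = alpha_prior + total_successes = 2 + 14
= 16

16


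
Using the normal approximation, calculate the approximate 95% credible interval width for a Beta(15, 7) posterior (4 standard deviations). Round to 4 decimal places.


Var(Beta) = 15*7/(22^2 * 23) = 0.0094
SD = 0.0971
Width ~ 4*SD = 0.3885

0.3885


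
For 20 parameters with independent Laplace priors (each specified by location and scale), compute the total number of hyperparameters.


A Laplace prior has 2 hyperparameters per parameter.
Total = 20 * 2 = 40

40


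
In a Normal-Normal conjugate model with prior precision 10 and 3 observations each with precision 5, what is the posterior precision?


Posterior precision = prior precision + n * observation precision
= 10 + 3 * 5
= 10 + 15 = 25

25


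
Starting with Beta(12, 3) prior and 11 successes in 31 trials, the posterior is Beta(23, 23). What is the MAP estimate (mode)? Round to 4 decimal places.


The mode of Beta(a, b) when a > 1 and b > 1 is (a-1)/(a+b-2)
= (23 - 1) / (23 + 23 - 2)
= 22 / 44
= 0.5

0.5


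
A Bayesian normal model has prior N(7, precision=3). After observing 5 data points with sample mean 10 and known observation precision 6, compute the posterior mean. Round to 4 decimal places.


Posterior mean = (prior_precision * prior_mean + n * data_precision * data_mean) / (prior_precision + n * data_precision)
Numerator = 3*7 + 5*6*10 = 321
Denominator = 3 + 5*6 = 33
Posterior mean = 9.7273

9.7273


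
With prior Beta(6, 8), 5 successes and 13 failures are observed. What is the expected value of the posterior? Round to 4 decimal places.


Posterior = Beta(11, 21)
E[theta] = alpha/(alpha+beta)
= 11/32 = 0.3438

0.3438


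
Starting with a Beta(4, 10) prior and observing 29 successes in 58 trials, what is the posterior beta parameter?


Posterior beta = prior beta + failures
Failures = 58 - 29 = 29
beta_post = 10 + 29 = 39

39


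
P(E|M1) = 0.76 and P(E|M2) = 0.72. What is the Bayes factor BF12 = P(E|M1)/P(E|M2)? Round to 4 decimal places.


Bayes factor BF12 = P(E|M1) / P(E|M2)
= 0.76 / 0.72
= 1.0556

1.0556


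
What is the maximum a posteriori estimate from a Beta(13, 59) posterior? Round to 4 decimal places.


The MAP estimate equals the mode of the distribution.
Mode of Beta(a,b) = (a-1)/(a+b-2)
= 12/70
= 0.1714

0.1714


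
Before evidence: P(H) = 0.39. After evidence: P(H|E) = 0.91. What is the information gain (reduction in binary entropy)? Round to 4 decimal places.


Prior entropy = 0.9648
Posterior entropy = 0.4365
Information gain = 0.9648 - 0.4365 = 0.5283

0.5283


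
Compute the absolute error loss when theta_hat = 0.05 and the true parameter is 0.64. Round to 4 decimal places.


L = |theta_hat - theta_true|
= |0.05 - 0.64| = 0.59

0.59


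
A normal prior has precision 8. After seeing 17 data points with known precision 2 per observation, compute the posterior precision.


In the conjugate normal model, precisions add:
tau_posterior = tau_prior + n * tau_data
= 8 + 17*2 = 42

42


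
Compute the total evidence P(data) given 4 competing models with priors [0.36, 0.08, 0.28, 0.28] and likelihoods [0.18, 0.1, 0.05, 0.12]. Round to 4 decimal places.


Marginal likelihood = sum P(model_i) * P(data|model_i)
Model 1: 0.36 * 0.18 = 0.0648
Model 2: 0.08 * 0.1 = 0.008
Model 3: 0.28 * 0.05 = 0.014
Model 4: 0.28 * 0.12 = 0.0336
Total = 0.1204

0.1204


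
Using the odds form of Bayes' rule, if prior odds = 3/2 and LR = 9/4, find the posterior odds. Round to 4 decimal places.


Bayes' rule in odds form: posterior odds = prior odds * LR
= (3 * 9) / (2 * 4)
= 27/8 = 3.375

3.375


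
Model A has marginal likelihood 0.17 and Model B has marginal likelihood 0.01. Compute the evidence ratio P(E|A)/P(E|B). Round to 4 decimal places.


Evidence ratio = P(E|A) / P(E|B)
= 0.17 / 0.01
= 17.0

17.0


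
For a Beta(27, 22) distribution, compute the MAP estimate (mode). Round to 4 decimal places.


MAP = mode = (a-1)/(a+b-2)
= (27-1)/(27+22-2)
= 26/47 = 0.5532

0.5532


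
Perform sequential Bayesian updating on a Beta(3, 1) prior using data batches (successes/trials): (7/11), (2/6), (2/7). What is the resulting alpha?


Accumulate successes: 11
Posterior alpha = prior alpha + sum of successes
= 3 + 11 = 14

14


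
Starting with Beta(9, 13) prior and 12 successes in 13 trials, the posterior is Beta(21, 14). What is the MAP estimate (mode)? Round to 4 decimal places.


The mode of Beta(a, b) when a > 1 and b > 1 is (a-1)/(a+b-2)
= (21 - 1) / (21 + 14 - 2)
= 20 / 33
= 0.6061

0.6061


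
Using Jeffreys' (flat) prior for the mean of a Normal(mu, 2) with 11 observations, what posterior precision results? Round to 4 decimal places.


Flat prior means prior precision is 0.
Posterior precision = n / sigma^2 = 11/2 = 5.5

5.5


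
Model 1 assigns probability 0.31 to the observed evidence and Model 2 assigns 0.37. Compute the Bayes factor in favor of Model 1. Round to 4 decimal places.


BF = P(data|M1) / P(data|M2)
= 0.31 / 0.37 = 0.8378

0.8378


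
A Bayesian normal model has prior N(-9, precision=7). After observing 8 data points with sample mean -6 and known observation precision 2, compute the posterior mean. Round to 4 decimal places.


Posterior mean = (prior_precision * prior_mean + n * data_precision * data_mean) / (prior_precision + n * data_precision)
Numerator = 7*-9 + 8*2*-6 = -159
Denominator = 7 + 8*2 = 23
Posterior mean = -6.913

-6.913


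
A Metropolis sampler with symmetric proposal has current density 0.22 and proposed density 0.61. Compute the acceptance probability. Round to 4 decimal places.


For symmetric proposals, acceptance = min(1, pi(x*)/pi(x))
= min(1, 0.61/0.22)
= min(1, 2.7727) = 1.0

1.0


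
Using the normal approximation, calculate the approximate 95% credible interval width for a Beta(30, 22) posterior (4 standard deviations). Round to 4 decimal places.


Var(Beta) = 30*22/(52^2 * 53) = 0.0046
SD = 0.0679
Width ~ 4*SD = 0.2715

0.2715


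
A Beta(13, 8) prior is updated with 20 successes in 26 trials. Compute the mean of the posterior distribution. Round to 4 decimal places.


After update: Beta(33, 14)
Mean = 33 / (33 + 14) = 33 / 47
= 0.7021

0.7021


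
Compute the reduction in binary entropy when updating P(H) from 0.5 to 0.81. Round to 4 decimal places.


H_before = -p*log2(p) - (1-p)*log2(1-p) for p=0.5: 1.0
H_after for p=0.81: 0.7015
Reduction = 1.0 - 0.7015 = 0.2985

0.2985


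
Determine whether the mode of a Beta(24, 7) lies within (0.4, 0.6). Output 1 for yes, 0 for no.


First find the mode: (a-1)/(a+b-2) = 0.7931
Is 0.7931 in (0.4, 0.6)? 0

0


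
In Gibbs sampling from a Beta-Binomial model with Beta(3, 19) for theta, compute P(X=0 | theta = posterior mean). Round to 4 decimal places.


Posterior mean = alpha/(alpha+beta) = 3/22 = 0.1364
P(X=0|theta=mean) = 1 - theta = 0.8636

0.8636
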